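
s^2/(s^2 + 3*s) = s/(s + 3)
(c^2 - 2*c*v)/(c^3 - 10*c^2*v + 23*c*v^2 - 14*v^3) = c/(c^2 - 8*c*v + 7*v^2)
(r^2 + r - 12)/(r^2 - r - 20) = (r - 3)/(r - 5)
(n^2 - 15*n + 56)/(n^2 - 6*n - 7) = (n - 8)/(n + 1)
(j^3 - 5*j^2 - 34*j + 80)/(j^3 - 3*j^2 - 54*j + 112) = (j + 5)/(j + 7)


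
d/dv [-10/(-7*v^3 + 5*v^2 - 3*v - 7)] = 10*(-21*v^2 + 10*v - 3)/(7*v^3 - 5*v^2 + 3*v + 7)^2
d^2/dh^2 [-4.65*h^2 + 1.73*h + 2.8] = -9.30000000000000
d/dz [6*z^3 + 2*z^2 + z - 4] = 18*z^2 + 4*z + 1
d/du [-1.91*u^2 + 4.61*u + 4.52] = 4.61 - 3.82*u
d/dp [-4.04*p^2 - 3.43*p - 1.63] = -8.08*p - 3.43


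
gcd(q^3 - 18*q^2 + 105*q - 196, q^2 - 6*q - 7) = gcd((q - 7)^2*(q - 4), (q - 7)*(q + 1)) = q - 7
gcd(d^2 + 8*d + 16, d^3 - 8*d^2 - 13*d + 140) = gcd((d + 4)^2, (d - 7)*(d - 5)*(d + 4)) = d + 4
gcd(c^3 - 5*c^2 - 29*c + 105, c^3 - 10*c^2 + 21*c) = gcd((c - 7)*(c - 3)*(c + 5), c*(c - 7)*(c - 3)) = c^2 - 10*c + 21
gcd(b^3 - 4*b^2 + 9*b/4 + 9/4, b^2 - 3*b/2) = b - 3/2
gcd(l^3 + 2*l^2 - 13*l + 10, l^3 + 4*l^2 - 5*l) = l^2 + 4*l - 5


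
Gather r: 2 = 2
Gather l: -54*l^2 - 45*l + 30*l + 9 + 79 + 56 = -54*l^2 - 15*l + 144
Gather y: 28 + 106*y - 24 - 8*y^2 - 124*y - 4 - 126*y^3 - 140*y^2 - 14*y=-126*y^3 - 148*y^2 - 32*y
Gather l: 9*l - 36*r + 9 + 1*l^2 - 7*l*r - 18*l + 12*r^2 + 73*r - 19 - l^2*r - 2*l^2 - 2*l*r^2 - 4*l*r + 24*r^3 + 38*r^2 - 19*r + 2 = l^2*(-r - 1) + l*(-2*r^2 - 11*r - 9) + 24*r^3 + 50*r^2 + 18*r - 8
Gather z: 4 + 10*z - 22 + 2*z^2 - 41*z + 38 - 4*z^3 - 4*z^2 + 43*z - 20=-4*z^3 - 2*z^2 + 12*z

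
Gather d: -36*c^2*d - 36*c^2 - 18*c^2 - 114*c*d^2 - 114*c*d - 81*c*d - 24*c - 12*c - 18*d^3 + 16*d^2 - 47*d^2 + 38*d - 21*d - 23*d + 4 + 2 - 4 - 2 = -54*c^2 - 36*c - 18*d^3 + d^2*(-114*c - 31) + d*(-36*c^2 - 195*c - 6)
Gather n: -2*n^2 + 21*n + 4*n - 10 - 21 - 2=-2*n^2 + 25*n - 33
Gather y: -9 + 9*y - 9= 9*y - 18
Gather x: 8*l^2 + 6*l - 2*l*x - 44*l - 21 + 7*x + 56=8*l^2 - 38*l + x*(7 - 2*l) + 35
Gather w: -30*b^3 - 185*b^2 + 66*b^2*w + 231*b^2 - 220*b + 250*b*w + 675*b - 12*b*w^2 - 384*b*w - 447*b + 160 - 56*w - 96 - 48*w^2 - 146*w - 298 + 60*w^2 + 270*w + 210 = -30*b^3 + 46*b^2 + 8*b + w^2*(12 - 12*b) + w*(66*b^2 - 134*b + 68) - 24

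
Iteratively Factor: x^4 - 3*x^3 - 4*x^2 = (x)*(x^3 - 3*x^2 - 4*x) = x*(x - 4)*(x^2 + x) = x*(x - 4)*(x + 1)*(x)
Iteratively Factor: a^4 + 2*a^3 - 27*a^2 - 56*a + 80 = (a + 4)*(a^3 - 2*a^2 - 19*a + 20) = (a + 4)^2*(a^2 - 6*a + 5) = (a - 1)*(a + 4)^2*(a - 5)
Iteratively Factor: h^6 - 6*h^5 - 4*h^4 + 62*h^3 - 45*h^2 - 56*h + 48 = (h - 4)*(h^5 - 2*h^4 - 12*h^3 + 14*h^2 + 11*h - 12) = (h - 4)*(h - 1)*(h^4 - h^3 - 13*h^2 + h + 12) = (h - 4)*(h - 1)*(h + 3)*(h^3 - 4*h^2 - h + 4) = (h - 4)*(h - 1)^2*(h + 3)*(h^2 - 3*h - 4) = (h - 4)^2*(h - 1)^2*(h + 3)*(h + 1)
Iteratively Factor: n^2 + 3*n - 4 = (n + 4)*(n - 1)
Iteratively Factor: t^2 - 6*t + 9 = (t - 3)*(t - 3)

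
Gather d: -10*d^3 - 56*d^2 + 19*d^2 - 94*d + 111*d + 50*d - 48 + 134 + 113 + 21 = -10*d^3 - 37*d^2 + 67*d + 220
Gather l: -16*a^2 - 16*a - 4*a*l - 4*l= -16*a^2 - 16*a + l*(-4*a - 4)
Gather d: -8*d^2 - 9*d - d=-8*d^2 - 10*d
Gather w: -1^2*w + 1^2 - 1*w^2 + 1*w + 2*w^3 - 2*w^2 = 2*w^3 - 3*w^2 + 1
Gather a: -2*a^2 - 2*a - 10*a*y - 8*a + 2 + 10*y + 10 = -2*a^2 + a*(-10*y - 10) + 10*y + 12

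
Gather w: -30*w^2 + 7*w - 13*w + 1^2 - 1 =-30*w^2 - 6*w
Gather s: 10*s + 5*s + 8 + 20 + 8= 15*s + 36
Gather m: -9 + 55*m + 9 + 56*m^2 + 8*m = 56*m^2 + 63*m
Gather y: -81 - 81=-162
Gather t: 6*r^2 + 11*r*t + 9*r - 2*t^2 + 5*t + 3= 6*r^2 + 9*r - 2*t^2 + t*(11*r + 5) + 3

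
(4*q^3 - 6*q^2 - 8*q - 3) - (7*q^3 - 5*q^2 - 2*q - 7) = -3*q^3 - q^2 - 6*q + 4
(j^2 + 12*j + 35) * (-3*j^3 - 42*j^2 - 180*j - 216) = -3*j^5 - 78*j^4 - 789*j^3 - 3846*j^2 - 8892*j - 7560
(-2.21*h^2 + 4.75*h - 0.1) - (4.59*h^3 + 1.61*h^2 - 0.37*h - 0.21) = -4.59*h^3 - 3.82*h^2 + 5.12*h + 0.11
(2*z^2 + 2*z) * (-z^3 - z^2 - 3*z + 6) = -2*z^5 - 4*z^4 - 8*z^3 + 6*z^2 + 12*z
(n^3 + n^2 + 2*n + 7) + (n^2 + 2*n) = n^3 + 2*n^2 + 4*n + 7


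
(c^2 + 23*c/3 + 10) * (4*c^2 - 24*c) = 4*c^4 + 20*c^3/3 - 144*c^2 - 240*c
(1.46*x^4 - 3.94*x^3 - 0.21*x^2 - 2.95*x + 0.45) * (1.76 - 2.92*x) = -4.2632*x^5 + 14.0744*x^4 - 6.3212*x^3 + 8.2444*x^2 - 6.506*x + 0.792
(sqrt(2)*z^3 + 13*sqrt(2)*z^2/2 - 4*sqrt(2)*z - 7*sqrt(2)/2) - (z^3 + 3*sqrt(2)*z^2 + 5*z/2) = -z^3 + sqrt(2)*z^3 + 7*sqrt(2)*z^2/2 - 4*sqrt(2)*z - 5*z/2 - 7*sqrt(2)/2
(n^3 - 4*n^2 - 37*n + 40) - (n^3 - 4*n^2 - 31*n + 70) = -6*n - 30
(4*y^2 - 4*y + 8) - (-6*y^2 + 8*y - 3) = 10*y^2 - 12*y + 11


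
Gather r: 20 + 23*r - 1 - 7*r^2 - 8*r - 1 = -7*r^2 + 15*r + 18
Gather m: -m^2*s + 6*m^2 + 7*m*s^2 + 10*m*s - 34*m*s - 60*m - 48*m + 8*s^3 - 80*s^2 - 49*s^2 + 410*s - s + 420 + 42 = m^2*(6 - s) + m*(7*s^2 - 24*s - 108) + 8*s^3 - 129*s^2 + 409*s + 462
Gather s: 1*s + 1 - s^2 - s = 1 - s^2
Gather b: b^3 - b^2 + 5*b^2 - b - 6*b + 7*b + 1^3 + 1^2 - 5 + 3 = b^3 + 4*b^2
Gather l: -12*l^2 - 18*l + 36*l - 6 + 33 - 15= -12*l^2 + 18*l + 12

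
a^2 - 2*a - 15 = (a - 5)*(a + 3)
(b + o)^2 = b^2 + 2*b*o + o^2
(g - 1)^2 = g^2 - 2*g + 1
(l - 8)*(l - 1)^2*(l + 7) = l^4 - 3*l^3 - 53*l^2 + 111*l - 56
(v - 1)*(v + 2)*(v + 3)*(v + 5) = v^4 + 9*v^3 + 21*v^2 - v - 30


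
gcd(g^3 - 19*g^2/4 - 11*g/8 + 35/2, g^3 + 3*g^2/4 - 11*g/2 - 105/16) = g^2 - 3*g/4 - 35/8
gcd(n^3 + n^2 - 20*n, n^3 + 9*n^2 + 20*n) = n^2 + 5*n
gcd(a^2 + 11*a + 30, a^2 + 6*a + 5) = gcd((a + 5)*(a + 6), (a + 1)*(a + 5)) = a + 5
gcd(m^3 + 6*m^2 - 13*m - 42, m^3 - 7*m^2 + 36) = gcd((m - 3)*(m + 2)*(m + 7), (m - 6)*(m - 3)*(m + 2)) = m^2 - m - 6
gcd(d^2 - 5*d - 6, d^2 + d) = d + 1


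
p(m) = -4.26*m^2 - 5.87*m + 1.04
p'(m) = -8.52*m - 5.87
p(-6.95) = -163.93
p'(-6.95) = 53.34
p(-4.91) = -72.84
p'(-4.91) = 35.96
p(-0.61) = 3.04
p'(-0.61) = -0.67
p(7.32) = -270.19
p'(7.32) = -68.24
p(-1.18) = 2.03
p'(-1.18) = 4.18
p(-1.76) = -1.82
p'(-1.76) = 9.13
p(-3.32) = -26.43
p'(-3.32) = 22.42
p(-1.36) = 1.14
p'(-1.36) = 5.72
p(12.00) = -682.84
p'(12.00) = -108.11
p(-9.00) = -291.19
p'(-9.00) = 70.81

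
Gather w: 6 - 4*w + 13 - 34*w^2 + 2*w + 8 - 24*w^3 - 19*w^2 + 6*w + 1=-24*w^3 - 53*w^2 + 4*w + 28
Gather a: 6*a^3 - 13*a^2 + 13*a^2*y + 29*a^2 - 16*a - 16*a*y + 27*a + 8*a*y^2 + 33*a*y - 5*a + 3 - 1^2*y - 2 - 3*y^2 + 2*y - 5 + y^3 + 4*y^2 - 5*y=6*a^3 + a^2*(13*y + 16) + a*(8*y^2 + 17*y + 6) + y^3 + y^2 - 4*y - 4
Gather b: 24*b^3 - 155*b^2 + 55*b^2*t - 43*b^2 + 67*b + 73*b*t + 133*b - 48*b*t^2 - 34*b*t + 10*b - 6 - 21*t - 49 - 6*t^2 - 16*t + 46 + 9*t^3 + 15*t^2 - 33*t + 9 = 24*b^3 + b^2*(55*t - 198) + b*(-48*t^2 + 39*t + 210) + 9*t^3 + 9*t^2 - 70*t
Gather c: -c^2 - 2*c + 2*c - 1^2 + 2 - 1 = -c^2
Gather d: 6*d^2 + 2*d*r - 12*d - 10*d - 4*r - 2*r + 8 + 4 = 6*d^2 + d*(2*r - 22) - 6*r + 12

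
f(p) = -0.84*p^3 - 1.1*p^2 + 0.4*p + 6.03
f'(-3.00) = -15.68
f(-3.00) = 17.61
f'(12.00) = -388.88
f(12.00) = -1599.09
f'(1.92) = -13.11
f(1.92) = -3.20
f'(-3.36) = -20.66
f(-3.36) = 24.13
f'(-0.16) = 0.69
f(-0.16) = 5.94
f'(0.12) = 0.10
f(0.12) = 6.06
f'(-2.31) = -7.96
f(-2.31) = 9.59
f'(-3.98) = -30.76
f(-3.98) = 39.97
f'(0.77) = -2.79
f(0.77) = 5.30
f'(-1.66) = -2.89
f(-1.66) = 6.18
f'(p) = -2.52*p^2 - 2.2*p + 0.4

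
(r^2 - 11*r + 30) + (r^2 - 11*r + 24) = 2*r^2 - 22*r + 54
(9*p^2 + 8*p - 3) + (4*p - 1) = 9*p^2 + 12*p - 4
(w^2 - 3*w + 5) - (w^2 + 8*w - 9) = 14 - 11*w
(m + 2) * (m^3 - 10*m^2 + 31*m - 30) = m^4 - 8*m^3 + 11*m^2 + 32*m - 60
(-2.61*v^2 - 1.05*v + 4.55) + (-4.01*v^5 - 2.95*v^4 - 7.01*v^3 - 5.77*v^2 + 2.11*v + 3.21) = -4.01*v^5 - 2.95*v^4 - 7.01*v^3 - 8.38*v^2 + 1.06*v + 7.76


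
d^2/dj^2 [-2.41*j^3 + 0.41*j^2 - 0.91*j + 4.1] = 0.82 - 14.46*j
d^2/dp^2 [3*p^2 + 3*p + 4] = 6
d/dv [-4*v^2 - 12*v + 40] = -8*v - 12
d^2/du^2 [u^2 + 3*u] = 2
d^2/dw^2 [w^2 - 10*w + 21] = 2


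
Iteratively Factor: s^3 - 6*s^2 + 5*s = (s - 1)*(s^2 - 5*s) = s*(s - 1)*(s - 5)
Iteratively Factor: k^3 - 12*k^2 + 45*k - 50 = (k - 5)*(k^2 - 7*k + 10) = (k - 5)^2*(k - 2)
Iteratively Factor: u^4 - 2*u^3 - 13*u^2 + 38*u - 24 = (u - 3)*(u^3 + u^2 - 10*u + 8) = (u - 3)*(u + 4)*(u^2 - 3*u + 2) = (u - 3)*(u - 1)*(u + 4)*(u - 2)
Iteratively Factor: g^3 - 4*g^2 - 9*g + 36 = (g + 3)*(g^2 - 7*g + 12) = (g - 3)*(g + 3)*(g - 4)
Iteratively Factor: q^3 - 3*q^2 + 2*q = (q - 1)*(q^2 - 2*q) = (q - 2)*(q - 1)*(q)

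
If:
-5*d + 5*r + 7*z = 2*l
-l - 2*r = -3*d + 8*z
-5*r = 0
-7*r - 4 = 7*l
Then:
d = 92/133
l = -4/7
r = 0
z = 44/133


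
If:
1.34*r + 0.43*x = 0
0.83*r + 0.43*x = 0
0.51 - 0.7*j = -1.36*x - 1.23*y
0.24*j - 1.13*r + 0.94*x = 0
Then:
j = 0.00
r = 0.00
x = 0.00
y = -0.41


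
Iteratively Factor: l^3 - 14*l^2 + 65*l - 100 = (l - 5)*(l^2 - 9*l + 20) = (l - 5)*(l - 4)*(l - 5)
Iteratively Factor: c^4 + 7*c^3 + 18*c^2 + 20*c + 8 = (c + 1)*(c^3 + 6*c^2 + 12*c + 8) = (c + 1)*(c + 2)*(c^2 + 4*c + 4) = (c + 1)*(c + 2)^2*(c + 2)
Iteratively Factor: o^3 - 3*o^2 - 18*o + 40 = (o + 4)*(o^2 - 7*o + 10) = (o - 2)*(o + 4)*(o - 5)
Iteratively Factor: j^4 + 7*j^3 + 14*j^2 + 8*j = (j)*(j^3 + 7*j^2 + 14*j + 8) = j*(j + 4)*(j^2 + 3*j + 2) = j*(j + 1)*(j + 4)*(j + 2)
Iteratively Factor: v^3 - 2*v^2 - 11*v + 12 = (v + 3)*(v^2 - 5*v + 4) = (v - 1)*(v + 3)*(v - 4)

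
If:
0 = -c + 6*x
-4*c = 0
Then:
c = 0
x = 0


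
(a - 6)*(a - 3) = a^2 - 9*a + 18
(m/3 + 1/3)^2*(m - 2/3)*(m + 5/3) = m^4/9 + m^3/3 + 17*m^2/81 - 11*m/81 - 10/81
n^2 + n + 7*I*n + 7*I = (n + 1)*(n + 7*I)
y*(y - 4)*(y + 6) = y^3 + 2*y^2 - 24*y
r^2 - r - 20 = (r - 5)*(r + 4)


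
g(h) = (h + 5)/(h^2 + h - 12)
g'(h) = (-2*h - 1)*(h + 5)/(h^2 + h - 12)^2 + 1/(h^2 + h - 12) = (h^2 + h - (h + 5)*(2*h + 1) - 12)/(h^2 + h - 12)^2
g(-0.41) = -0.37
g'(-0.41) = -0.09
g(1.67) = -0.88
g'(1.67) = -0.64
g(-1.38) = -0.32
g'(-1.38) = -0.04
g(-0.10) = -0.41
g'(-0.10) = -0.11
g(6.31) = 0.33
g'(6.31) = -0.10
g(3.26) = 4.38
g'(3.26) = -16.90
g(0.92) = -0.58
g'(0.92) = -0.26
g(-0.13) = -0.40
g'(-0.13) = -0.11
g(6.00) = 0.37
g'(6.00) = -0.13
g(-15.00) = -0.05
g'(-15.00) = 0.00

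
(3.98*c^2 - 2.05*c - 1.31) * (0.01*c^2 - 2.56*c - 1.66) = 0.0398*c^4 - 10.2093*c^3 - 1.3719*c^2 + 6.7566*c + 2.1746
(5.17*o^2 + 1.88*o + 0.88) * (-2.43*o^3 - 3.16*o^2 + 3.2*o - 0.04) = -12.5631*o^5 - 20.9056*o^4 + 8.4648*o^3 + 3.0284*o^2 + 2.7408*o - 0.0352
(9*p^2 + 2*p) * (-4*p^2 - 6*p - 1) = -36*p^4 - 62*p^3 - 21*p^2 - 2*p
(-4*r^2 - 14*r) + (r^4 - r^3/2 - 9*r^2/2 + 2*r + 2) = r^4 - r^3/2 - 17*r^2/2 - 12*r + 2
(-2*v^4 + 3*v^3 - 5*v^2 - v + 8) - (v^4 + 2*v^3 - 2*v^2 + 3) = -3*v^4 + v^3 - 3*v^2 - v + 5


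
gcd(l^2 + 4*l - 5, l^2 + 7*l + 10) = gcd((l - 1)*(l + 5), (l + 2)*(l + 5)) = l + 5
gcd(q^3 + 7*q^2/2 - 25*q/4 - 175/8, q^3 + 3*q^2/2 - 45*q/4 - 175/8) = q + 5/2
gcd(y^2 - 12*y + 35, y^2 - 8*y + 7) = y - 7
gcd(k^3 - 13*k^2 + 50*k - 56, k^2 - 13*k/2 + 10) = k - 4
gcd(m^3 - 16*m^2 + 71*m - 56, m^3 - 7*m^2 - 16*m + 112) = m - 7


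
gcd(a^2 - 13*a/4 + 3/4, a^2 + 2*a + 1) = 1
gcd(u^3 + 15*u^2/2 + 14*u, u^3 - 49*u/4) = u^2 + 7*u/2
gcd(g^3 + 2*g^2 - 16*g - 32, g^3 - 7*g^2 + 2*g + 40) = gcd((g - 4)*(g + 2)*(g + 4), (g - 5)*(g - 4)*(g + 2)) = g^2 - 2*g - 8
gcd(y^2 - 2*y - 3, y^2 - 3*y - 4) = y + 1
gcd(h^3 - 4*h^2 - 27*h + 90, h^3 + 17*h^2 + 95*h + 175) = h + 5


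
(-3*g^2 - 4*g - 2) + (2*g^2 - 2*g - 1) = -g^2 - 6*g - 3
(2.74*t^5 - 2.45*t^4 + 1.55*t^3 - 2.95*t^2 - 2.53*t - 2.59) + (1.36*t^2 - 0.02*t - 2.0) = 2.74*t^5 - 2.45*t^4 + 1.55*t^3 - 1.59*t^2 - 2.55*t - 4.59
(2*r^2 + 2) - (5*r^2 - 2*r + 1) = -3*r^2 + 2*r + 1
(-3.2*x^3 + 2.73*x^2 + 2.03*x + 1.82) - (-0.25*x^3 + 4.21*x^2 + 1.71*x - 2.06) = -2.95*x^3 - 1.48*x^2 + 0.32*x + 3.88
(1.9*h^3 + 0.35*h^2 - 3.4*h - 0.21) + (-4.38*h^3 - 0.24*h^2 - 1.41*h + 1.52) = -2.48*h^3 + 0.11*h^2 - 4.81*h + 1.31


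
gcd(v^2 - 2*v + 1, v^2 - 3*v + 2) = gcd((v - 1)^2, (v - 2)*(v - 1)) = v - 1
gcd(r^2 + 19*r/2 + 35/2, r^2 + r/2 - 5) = r + 5/2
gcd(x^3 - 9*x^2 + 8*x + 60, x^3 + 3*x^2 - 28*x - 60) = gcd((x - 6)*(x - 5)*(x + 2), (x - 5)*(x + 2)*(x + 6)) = x^2 - 3*x - 10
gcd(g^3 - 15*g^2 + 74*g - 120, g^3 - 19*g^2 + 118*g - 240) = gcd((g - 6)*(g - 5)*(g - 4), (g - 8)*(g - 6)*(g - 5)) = g^2 - 11*g + 30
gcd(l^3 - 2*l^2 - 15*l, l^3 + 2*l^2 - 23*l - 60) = l^2 - 2*l - 15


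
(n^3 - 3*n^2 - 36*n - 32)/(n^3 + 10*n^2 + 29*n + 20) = (n - 8)/(n + 5)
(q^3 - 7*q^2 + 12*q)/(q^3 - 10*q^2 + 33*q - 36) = q/(q - 3)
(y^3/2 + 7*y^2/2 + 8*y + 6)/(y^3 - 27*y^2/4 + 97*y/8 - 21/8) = 4*(y^3 + 7*y^2 + 16*y + 12)/(8*y^3 - 54*y^2 + 97*y - 21)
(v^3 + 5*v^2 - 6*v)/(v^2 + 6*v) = v - 1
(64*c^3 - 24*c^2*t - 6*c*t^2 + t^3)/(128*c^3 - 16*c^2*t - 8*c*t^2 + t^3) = (-2*c + t)/(-4*c + t)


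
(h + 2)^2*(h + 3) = h^3 + 7*h^2 + 16*h + 12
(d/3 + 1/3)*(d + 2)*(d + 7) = d^3/3 + 10*d^2/3 + 23*d/3 + 14/3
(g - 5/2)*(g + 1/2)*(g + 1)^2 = g^4 - 17*g^2/4 - 9*g/2 - 5/4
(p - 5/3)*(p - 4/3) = p^2 - 3*p + 20/9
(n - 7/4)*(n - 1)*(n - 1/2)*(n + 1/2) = n^4 - 11*n^3/4 + 3*n^2/2 + 11*n/16 - 7/16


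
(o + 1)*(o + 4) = o^2 + 5*o + 4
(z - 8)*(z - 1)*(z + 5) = z^3 - 4*z^2 - 37*z + 40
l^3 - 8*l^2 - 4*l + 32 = (l - 8)*(l - 2)*(l + 2)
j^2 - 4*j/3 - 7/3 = (j - 7/3)*(j + 1)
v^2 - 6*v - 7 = (v - 7)*(v + 1)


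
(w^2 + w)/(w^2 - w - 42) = w*(w + 1)/(w^2 - w - 42)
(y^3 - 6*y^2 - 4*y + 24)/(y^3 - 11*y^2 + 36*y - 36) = (y + 2)/(y - 3)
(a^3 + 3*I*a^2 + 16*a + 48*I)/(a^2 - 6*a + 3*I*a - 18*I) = (a^2 + 16)/(a - 6)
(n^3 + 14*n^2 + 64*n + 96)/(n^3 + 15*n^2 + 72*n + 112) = (n + 6)/(n + 7)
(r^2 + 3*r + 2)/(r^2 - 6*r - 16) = (r + 1)/(r - 8)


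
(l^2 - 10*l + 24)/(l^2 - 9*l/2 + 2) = 2*(l - 6)/(2*l - 1)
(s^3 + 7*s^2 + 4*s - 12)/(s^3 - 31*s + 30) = (s + 2)/(s - 5)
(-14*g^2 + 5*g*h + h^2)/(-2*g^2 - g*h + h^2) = (7*g + h)/(g + h)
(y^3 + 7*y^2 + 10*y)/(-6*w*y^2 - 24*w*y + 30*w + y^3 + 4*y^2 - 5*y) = y*(y + 2)/(-6*w*y + 6*w + y^2 - y)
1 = 1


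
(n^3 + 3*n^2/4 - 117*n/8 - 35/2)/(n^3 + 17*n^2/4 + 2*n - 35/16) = 2*(n - 4)/(2*n - 1)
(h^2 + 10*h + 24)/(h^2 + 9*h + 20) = (h + 6)/(h + 5)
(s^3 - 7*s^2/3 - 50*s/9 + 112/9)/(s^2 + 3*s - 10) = (s^2 - s/3 - 56/9)/(s + 5)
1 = 1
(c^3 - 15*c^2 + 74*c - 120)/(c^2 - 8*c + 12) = (c^2 - 9*c + 20)/(c - 2)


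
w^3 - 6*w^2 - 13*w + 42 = (w - 7)*(w - 2)*(w + 3)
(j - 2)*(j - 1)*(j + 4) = j^3 + j^2 - 10*j + 8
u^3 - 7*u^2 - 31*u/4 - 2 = (u - 8)*(u + 1/2)^2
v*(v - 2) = v^2 - 2*v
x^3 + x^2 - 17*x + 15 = (x - 3)*(x - 1)*(x + 5)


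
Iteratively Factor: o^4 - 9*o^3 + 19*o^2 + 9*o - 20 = (o + 1)*(o^3 - 10*o^2 + 29*o - 20) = (o - 5)*(o + 1)*(o^2 - 5*o + 4) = (o - 5)*(o - 1)*(o + 1)*(o - 4)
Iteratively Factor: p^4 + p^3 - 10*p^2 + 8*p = (p + 4)*(p^3 - 3*p^2 + 2*p) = (p - 2)*(p + 4)*(p^2 - p) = p*(p - 2)*(p + 4)*(p - 1)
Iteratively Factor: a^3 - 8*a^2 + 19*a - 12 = (a - 3)*(a^2 - 5*a + 4) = (a - 4)*(a - 3)*(a - 1)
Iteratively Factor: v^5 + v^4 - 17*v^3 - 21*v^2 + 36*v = (v)*(v^4 + v^3 - 17*v^2 - 21*v + 36) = v*(v - 1)*(v^3 + 2*v^2 - 15*v - 36) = v*(v - 4)*(v - 1)*(v^2 + 6*v + 9) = v*(v - 4)*(v - 1)*(v + 3)*(v + 3)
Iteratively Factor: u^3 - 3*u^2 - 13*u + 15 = (u + 3)*(u^2 - 6*u + 5) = (u - 1)*(u + 3)*(u - 5)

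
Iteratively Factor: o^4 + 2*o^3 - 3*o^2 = (o)*(o^3 + 2*o^2 - 3*o) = o^2*(o^2 + 2*o - 3) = o^2*(o - 1)*(o + 3)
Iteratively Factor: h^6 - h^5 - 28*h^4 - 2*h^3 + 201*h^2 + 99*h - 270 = (h - 3)*(h^5 + 2*h^4 - 22*h^3 - 68*h^2 - 3*h + 90) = (h - 3)*(h + 3)*(h^4 - h^3 - 19*h^2 - 11*h + 30) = (h - 3)*(h + 2)*(h + 3)*(h^3 - 3*h^2 - 13*h + 15) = (h - 3)*(h - 1)*(h + 2)*(h + 3)*(h^2 - 2*h - 15) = (h - 5)*(h - 3)*(h - 1)*(h + 2)*(h + 3)*(h + 3)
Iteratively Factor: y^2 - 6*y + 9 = (y - 3)*(y - 3)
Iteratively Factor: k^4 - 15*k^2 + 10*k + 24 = (k + 4)*(k^3 - 4*k^2 + k + 6) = (k - 3)*(k + 4)*(k^2 - k - 2) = (k - 3)*(k + 1)*(k + 4)*(k - 2)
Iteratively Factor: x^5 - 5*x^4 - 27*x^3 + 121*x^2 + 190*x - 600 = (x + 3)*(x^4 - 8*x^3 - 3*x^2 + 130*x - 200) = (x + 3)*(x + 4)*(x^3 - 12*x^2 + 45*x - 50) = (x - 5)*(x + 3)*(x + 4)*(x^2 - 7*x + 10) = (x - 5)^2*(x + 3)*(x + 4)*(x - 2)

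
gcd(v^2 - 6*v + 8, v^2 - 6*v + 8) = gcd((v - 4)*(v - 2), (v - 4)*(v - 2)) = v^2 - 6*v + 8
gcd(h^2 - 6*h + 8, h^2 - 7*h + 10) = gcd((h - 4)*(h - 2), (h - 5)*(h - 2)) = h - 2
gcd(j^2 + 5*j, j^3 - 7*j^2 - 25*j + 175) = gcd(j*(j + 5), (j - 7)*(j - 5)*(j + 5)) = j + 5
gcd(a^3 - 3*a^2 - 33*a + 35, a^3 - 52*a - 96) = 1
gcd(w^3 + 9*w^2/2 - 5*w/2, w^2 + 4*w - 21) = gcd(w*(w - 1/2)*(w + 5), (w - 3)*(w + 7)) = 1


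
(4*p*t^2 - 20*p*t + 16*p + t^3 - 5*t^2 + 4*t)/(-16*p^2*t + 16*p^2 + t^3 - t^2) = (4 - t)/(4*p - t)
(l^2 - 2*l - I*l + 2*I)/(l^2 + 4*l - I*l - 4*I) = (l - 2)/(l + 4)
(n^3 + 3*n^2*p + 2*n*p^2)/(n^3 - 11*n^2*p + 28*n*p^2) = (n^2 + 3*n*p + 2*p^2)/(n^2 - 11*n*p + 28*p^2)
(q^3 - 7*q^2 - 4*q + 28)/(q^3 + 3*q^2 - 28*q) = (q^3 - 7*q^2 - 4*q + 28)/(q*(q^2 + 3*q - 28))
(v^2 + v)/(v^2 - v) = (v + 1)/(v - 1)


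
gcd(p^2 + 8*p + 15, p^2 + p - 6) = p + 3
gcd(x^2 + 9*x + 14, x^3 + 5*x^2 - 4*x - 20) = x + 2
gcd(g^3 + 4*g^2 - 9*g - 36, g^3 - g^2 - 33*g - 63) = g + 3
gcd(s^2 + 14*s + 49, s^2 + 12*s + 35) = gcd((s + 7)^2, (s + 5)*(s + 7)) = s + 7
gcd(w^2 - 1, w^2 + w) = w + 1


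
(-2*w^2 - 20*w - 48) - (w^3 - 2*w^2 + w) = -w^3 - 21*w - 48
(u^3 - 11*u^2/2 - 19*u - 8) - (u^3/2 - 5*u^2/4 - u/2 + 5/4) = u^3/2 - 17*u^2/4 - 37*u/2 - 37/4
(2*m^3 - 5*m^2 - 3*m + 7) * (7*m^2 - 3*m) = 14*m^5 - 41*m^4 - 6*m^3 + 58*m^2 - 21*m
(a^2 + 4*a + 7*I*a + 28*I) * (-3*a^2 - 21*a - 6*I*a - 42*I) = -3*a^4 - 33*a^3 - 27*I*a^3 - 42*a^2 - 297*I*a^2 + 462*a - 756*I*a + 1176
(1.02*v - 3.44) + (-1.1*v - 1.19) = -0.0800000000000001*v - 4.63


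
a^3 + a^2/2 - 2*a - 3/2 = (a - 3/2)*(a + 1)^2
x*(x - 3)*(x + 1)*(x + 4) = x^4 + 2*x^3 - 11*x^2 - 12*x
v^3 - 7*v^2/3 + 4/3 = (v - 2)*(v - 1)*(v + 2/3)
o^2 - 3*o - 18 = (o - 6)*(o + 3)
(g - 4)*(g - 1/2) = g^2 - 9*g/2 + 2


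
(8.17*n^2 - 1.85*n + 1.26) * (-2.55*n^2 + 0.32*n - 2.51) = -20.8335*n^4 + 7.3319*n^3 - 24.3117*n^2 + 5.0467*n - 3.1626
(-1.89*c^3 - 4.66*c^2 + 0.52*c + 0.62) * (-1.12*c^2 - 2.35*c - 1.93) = 2.1168*c^5 + 9.6607*c^4 + 14.0163*c^3 + 7.0774*c^2 - 2.4606*c - 1.1966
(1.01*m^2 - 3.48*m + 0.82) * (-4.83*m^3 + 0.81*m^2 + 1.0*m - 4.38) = -4.8783*m^5 + 17.6265*m^4 - 5.7694*m^3 - 7.2396*m^2 + 16.0624*m - 3.5916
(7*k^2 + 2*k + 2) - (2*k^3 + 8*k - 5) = -2*k^3 + 7*k^2 - 6*k + 7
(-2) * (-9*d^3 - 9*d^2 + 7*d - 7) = 18*d^3 + 18*d^2 - 14*d + 14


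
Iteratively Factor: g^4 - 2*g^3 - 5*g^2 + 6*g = (g + 2)*(g^3 - 4*g^2 + 3*g) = g*(g + 2)*(g^2 - 4*g + 3) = g*(g - 3)*(g + 2)*(g - 1)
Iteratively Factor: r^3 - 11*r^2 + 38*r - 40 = (r - 2)*(r^2 - 9*r + 20) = (r - 5)*(r - 2)*(r - 4)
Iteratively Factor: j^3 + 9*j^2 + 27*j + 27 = (j + 3)*(j^2 + 6*j + 9) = (j + 3)^2*(j + 3)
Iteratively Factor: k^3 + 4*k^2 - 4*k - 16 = (k - 2)*(k^2 + 6*k + 8) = (k - 2)*(k + 4)*(k + 2)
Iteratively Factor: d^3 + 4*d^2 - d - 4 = (d - 1)*(d^2 + 5*d + 4) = (d - 1)*(d + 1)*(d + 4)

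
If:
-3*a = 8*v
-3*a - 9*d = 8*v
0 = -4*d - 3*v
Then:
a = 0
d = 0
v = 0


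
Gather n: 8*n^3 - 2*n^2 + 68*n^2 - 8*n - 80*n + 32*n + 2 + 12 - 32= 8*n^3 + 66*n^2 - 56*n - 18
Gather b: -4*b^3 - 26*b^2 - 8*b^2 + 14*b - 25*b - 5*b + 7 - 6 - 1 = -4*b^3 - 34*b^2 - 16*b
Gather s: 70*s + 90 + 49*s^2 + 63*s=49*s^2 + 133*s + 90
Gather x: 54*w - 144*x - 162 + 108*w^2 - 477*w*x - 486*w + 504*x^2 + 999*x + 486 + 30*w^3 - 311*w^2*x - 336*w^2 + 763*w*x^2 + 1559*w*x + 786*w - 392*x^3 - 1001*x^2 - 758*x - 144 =30*w^3 - 228*w^2 + 354*w - 392*x^3 + x^2*(763*w - 497) + x*(-311*w^2 + 1082*w + 97) + 180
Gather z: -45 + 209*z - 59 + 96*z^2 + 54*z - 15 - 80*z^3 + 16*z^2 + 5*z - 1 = -80*z^3 + 112*z^2 + 268*z - 120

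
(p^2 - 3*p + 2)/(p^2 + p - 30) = (p^2 - 3*p + 2)/(p^2 + p - 30)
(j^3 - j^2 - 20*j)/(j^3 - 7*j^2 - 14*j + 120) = j/(j - 6)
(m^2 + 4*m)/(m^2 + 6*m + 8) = m/(m + 2)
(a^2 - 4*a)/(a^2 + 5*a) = (a - 4)/(a + 5)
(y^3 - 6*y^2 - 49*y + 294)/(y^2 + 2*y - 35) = (y^2 - 13*y + 42)/(y - 5)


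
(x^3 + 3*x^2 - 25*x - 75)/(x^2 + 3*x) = x - 25/x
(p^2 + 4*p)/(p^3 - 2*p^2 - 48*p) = (p + 4)/(p^2 - 2*p - 48)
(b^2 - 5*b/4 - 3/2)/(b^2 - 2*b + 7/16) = 4*(4*b^2 - 5*b - 6)/(16*b^2 - 32*b + 7)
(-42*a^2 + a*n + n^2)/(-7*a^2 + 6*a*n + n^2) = (6*a - n)/(a - n)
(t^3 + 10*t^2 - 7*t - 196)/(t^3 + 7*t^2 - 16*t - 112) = (t + 7)/(t + 4)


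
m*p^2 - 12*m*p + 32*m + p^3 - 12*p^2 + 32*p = (m + p)*(p - 8)*(p - 4)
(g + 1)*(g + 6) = g^2 + 7*g + 6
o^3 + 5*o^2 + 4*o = o*(o + 1)*(o + 4)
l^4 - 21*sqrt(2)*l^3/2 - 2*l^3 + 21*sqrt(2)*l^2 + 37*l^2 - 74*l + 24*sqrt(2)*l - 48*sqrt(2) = (l - 2)*(l - 8*sqrt(2))*(l - 3*sqrt(2))*(l + sqrt(2)/2)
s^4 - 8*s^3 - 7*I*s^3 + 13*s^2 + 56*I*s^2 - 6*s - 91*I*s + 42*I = (s - 6)*(s - 1)^2*(s - 7*I)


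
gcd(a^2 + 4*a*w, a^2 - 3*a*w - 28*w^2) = a + 4*w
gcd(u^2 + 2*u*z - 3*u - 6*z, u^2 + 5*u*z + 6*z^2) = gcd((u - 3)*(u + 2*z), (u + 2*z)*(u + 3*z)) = u + 2*z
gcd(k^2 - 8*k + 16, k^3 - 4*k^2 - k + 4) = k - 4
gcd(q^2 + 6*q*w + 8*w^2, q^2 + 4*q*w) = q + 4*w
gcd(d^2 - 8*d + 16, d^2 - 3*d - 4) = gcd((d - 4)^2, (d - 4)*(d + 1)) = d - 4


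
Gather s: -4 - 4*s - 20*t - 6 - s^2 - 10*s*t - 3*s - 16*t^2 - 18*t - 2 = -s^2 + s*(-10*t - 7) - 16*t^2 - 38*t - 12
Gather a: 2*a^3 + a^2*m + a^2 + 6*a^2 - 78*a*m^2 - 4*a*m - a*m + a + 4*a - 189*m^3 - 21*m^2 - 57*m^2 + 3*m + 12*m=2*a^3 + a^2*(m + 7) + a*(-78*m^2 - 5*m + 5) - 189*m^3 - 78*m^2 + 15*m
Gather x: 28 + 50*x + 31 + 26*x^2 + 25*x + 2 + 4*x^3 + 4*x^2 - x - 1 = 4*x^3 + 30*x^2 + 74*x + 60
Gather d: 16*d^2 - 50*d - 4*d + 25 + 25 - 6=16*d^2 - 54*d + 44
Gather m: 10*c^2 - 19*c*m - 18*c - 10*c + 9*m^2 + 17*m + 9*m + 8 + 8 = 10*c^2 - 28*c + 9*m^2 + m*(26 - 19*c) + 16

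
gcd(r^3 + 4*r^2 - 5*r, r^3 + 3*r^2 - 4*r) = r^2 - r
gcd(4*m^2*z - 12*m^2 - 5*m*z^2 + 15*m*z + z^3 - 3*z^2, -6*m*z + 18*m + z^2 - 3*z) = z - 3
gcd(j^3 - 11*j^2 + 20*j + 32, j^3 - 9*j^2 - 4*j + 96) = j^2 - 12*j + 32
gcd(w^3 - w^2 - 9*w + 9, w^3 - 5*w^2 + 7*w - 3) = w^2 - 4*w + 3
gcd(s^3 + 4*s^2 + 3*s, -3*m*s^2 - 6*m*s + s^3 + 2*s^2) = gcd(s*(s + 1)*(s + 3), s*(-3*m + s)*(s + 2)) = s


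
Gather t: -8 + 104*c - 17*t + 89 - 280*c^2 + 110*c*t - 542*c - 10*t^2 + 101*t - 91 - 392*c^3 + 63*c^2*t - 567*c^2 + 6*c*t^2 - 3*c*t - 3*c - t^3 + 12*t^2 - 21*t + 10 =-392*c^3 - 847*c^2 - 441*c - t^3 + t^2*(6*c + 2) + t*(63*c^2 + 107*c + 63)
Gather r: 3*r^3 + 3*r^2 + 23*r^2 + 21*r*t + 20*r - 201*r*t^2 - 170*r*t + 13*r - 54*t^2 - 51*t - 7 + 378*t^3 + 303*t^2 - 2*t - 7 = 3*r^3 + 26*r^2 + r*(-201*t^2 - 149*t + 33) + 378*t^3 + 249*t^2 - 53*t - 14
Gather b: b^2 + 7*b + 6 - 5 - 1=b^2 + 7*b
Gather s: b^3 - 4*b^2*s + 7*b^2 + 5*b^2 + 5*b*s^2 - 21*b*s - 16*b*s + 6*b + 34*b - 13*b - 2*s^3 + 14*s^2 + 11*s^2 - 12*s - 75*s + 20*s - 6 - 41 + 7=b^3 + 12*b^2 + 27*b - 2*s^3 + s^2*(5*b + 25) + s*(-4*b^2 - 37*b - 67) - 40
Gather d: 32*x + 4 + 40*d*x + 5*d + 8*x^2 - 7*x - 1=d*(40*x + 5) + 8*x^2 + 25*x + 3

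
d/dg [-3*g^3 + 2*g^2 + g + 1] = -9*g^2 + 4*g + 1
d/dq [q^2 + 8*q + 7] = 2*q + 8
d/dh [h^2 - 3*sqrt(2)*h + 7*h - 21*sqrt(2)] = 2*h - 3*sqrt(2) + 7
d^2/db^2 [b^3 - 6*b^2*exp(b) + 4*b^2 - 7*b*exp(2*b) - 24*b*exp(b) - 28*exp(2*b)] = -6*b^2*exp(b) - 28*b*exp(2*b) - 48*b*exp(b) + 6*b - 140*exp(2*b) - 60*exp(b) + 8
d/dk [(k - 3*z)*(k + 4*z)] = 2*k + z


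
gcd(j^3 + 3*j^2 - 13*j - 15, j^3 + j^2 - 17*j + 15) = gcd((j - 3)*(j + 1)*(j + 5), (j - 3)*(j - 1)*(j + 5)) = j^2 + 2*j - 15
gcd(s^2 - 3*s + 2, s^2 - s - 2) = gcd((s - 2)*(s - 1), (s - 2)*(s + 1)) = s - 2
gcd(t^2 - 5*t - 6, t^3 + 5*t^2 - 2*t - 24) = 1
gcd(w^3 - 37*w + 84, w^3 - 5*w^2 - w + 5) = 1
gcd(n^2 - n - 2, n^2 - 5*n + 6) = n - 2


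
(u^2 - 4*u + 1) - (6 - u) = u^2 - 3*u - 5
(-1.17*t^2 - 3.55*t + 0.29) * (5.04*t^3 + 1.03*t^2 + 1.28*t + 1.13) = -5.8968*t^5 - 19.0971*t^4 - 3.6925*t^3 - 5.5674*t^2 - 3.6403*t + 0.3277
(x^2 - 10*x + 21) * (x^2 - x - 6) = x^4 - 11*x^3 + 25*x^2 + 39*x - 126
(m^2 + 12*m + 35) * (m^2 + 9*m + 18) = m^4 + 21*m^3 + 161*m^2 + 531*m + 630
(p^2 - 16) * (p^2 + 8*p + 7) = p^4 + 8*p^3 - 9*p^2 - 128*p - 112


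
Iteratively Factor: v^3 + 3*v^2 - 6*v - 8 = (v + 1)*(v^2 + 2*v - 8) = (v - 2)*(v + 1)*(v + 4)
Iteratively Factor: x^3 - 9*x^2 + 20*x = (x - 4)*(x^2 - 5*x) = x*(x - 4)*(x - 5)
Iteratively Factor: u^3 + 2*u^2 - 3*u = (u - 1)*(u^2 + 3*u) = u*(u - 1)*(u + 3)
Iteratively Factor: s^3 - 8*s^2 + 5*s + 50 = (s - 5)*(s^2 - 3*s - 10) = (s - 5)*(s + 2)*(s - 5)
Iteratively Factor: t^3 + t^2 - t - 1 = (t - 1)*(t^2 + 2*t + 1) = (t - 1)*(t + 1)*(t + 1)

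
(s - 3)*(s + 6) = s^2 + 3*s - 18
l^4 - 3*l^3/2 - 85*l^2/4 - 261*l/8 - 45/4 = (l - 6)*(l + 1/2)*(l + 3/2)*(l + 5/2)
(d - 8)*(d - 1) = d^2 - 9*d + 8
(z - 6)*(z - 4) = z^2 - 10*z + 24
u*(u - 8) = u^2 - 8*u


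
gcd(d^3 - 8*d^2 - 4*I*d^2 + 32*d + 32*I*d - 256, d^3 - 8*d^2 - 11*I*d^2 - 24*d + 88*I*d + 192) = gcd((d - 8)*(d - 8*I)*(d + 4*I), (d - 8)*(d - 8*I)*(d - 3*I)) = d^2 + d*(-8 - 8*I) + 64*I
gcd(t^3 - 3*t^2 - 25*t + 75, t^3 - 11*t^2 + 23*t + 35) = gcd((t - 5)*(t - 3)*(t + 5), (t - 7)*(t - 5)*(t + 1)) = t - 5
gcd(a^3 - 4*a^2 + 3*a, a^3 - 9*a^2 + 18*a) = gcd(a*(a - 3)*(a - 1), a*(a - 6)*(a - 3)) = a^2 - 3*a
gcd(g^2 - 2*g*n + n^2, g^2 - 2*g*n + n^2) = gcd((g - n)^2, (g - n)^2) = g^2 - 2*g*n + n^2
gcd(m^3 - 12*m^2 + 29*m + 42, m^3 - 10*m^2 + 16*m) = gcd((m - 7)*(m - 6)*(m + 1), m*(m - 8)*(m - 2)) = 1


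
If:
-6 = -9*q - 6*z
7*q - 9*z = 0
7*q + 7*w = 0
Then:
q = 18/41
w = -18/41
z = 14/41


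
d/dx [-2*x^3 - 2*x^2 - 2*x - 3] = -6*x^2 - 4*x - 2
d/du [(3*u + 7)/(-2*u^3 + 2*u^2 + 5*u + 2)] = (12*u^3 + 36*u^2 - 28*u - 29)/(4*u^6 - 8*u^5 - 16*u^4 + 12*u^3 + 33*u^2 + 20*u + 4)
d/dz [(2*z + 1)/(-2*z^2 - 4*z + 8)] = (z^2 + z + 5)/(z^4 + 4*z^3 - 4*z^2 - 16*z + 16)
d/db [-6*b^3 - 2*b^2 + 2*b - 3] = -18*b^2 - 4*b + 2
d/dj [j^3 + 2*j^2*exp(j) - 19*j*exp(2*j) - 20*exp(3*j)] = 2*j^2*exp(j) + 3*j^2 - 38*j*exp(2*j) + 4*j*exp(j) - 60*exp(3*j) - 19*exp(2*j)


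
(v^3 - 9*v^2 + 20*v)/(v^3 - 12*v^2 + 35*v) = (v - 4)/(v - 7)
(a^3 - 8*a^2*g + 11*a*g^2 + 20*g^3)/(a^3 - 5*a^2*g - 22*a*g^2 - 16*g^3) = (a^2 - 9*a*g + 20*g^2)/(a^2 - 6*a*g - 16*g^2)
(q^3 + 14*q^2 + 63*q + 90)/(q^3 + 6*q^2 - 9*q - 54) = (q + 5)/(q - 3)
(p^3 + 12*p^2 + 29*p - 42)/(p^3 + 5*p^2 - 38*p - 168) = (p^2 + 5*p - 6)/(p^2 - 2*p - 24)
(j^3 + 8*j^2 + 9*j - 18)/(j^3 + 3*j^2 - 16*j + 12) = (j + 3)/(j - 2)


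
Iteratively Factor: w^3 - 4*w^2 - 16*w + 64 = (w - 4)*(w^2 - 16) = (w - 4)*(w + 4)*(w - 4)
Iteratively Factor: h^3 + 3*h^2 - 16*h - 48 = (h - 4)*(h^2 + 7*h + 12) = (h - 4)*(h + 4)*(h + 3)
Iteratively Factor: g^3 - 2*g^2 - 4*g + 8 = (g + 2)*(g^2 - 4*g + 4) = (g - 2)*(g + 2)*(g - 2)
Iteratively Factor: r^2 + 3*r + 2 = (r + 1)*(r + 2)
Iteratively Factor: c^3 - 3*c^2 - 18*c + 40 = (c - 2)*(c^2 - c - 20) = (c - 5)*(c - 2)*(c + 4)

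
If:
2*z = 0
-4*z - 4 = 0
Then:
No Solution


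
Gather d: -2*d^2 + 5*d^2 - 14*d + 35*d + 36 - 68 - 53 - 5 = 3*d^2 + 21*d - 90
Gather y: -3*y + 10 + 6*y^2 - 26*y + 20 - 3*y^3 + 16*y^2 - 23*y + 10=-3*y^3 + 22*y^2 - 52*y + 40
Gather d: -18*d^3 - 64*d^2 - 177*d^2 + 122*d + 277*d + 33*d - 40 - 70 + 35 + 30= -18*d^3 - 241*d^2 + 432*d - 45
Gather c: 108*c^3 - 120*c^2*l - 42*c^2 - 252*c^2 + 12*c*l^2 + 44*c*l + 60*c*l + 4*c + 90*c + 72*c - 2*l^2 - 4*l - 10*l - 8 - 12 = 108*c^3 + c^2*(-120*l - 294) + c*(12*l^2 + 104*l + 166) - 2*l^2 - 14*l - 20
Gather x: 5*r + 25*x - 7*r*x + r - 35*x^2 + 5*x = 6*r - 35*x^2 + x*(30 - 7*r)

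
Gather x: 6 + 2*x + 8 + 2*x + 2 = 4*x + 16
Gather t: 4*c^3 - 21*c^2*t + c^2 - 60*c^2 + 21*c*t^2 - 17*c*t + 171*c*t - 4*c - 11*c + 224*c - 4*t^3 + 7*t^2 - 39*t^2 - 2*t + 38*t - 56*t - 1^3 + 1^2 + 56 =4*c^3 - 59*c^2 + 209*c - 4*t^3 + t^2*(21*c - 32) + t*(-21*c^2 + 154*c - 20) + 56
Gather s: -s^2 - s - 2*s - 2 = -s^2 - 3*s - 2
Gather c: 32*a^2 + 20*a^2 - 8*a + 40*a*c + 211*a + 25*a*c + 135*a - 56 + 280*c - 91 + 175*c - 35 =52*a^2 + 338*a + c*(65*a + 455) - 182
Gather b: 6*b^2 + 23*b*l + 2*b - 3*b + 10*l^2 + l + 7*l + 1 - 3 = 6*b^2 + b*(23*l - 1) + 10*l^2 + 8*l - 2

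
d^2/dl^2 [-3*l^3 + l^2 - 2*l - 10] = 2 - 18*l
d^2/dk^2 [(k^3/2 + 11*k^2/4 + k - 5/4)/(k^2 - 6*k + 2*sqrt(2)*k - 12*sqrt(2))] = (-46*sqrt(2)*k^3 + 158*k^3 - 303*k^2 + 828*sqrt(2)*k^2 + 114*sqrt(2)*k + 1818*k - 228*sqrt(2) + 3140)/(2*(k^6 - 18*k^5 + 6*sqrt(2)*k^5 - 108*sqrt(2)*k^4 + 132*k^4 - 648*k^3 + 664*sqrt(2)*k^3 - 1584*sqrt(2)*k^2 + 2592*k^2 - 5184*k + 1728*sqrt(2)*k - 3456*sqrt(2)))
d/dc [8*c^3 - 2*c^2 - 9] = 4*c*(6*c - 1)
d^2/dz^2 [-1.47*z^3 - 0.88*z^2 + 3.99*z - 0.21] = -8.82*z - 1.76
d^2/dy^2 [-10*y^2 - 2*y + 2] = -20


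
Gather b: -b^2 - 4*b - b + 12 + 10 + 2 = -b^2 - 5*b + 24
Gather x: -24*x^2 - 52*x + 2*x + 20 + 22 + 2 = -24*x^2 - 50*x + 44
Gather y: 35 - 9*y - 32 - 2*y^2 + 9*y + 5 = 8 - 2*y^2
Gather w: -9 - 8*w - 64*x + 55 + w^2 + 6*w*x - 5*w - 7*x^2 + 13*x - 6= w^2 + w*(6*x - 13) - 7*x^2 - 51*x + 40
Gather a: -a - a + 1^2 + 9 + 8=18 - 2*a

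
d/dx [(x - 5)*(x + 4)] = 2*x - 1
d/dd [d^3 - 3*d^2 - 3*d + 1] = 3*d^2 - 6*d - 3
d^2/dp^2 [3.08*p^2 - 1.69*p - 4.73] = 6.16000000000000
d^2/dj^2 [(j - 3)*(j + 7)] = 2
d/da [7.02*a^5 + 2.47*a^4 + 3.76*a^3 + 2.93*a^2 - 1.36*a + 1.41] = 35.1*a^4 + 9.88*a^3 + 11.28*a^2 + 5.86*a - 1.36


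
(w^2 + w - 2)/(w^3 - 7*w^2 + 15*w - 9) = (w + 2)/(w^2 - 6*w + 9)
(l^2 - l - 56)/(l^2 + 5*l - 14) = (l - 8)/(l - 2)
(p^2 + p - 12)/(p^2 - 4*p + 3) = (p + 4)/(p - 1)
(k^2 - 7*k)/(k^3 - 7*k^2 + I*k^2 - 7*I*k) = 1/(k + I)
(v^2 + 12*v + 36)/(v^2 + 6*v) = (v + 6)/v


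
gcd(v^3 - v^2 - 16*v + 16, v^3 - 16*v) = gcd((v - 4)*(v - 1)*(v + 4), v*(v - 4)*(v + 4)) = v^2 - 16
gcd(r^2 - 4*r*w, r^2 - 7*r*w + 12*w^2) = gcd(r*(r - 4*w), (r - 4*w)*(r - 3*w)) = r - 4*w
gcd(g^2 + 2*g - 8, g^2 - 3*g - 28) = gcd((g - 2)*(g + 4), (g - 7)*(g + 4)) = g + 4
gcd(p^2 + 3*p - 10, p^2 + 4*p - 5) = p + 5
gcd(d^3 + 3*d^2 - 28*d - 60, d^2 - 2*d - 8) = d + 2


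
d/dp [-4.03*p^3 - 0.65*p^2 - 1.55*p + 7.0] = -12.09*p^2 - 1.3*p - 1.55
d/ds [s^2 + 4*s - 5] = 2*s + 4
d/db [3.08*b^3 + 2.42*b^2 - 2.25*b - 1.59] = 9.24*b^2 + 4.84*b - 2.25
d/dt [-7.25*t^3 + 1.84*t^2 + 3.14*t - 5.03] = -21.75*t^2 + 3.68*t + 3.14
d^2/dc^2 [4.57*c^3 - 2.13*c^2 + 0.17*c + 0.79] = 27.42*c - 4.26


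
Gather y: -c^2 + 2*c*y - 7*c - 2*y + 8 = -c^2 - 7*c + y*(2*c - 2) + 8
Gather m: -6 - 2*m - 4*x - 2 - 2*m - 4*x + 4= -4*m - 8*x - 4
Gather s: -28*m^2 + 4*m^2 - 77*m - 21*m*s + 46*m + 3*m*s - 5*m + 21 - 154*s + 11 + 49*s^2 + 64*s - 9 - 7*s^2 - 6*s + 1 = -24*m^2 - 36*m + 42*s^2 + s*(-18*m - 96) + 24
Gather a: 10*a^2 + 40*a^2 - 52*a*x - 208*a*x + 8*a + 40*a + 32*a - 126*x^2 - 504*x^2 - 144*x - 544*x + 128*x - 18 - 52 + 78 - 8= 50*a^2 + a*(80 - 260*x) - 630*x^2 - 560*x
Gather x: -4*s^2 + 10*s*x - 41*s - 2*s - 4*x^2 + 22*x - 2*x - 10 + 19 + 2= -4*s^2 - 43*s - 4*x^2 + x*(10*s + 20) + 11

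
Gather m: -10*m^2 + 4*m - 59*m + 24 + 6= -10*m^2 - 55*m + 30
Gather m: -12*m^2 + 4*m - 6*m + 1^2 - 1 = -12*m^2 - 2*m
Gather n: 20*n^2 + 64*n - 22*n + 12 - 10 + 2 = 20*n^2 + 42*n + 4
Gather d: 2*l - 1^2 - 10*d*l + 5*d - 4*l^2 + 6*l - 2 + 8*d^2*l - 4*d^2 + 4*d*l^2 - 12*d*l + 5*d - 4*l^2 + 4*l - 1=d^2*(8*l - 4) + d*(4*l^2 - 22*l + 10) - 8*l^2 + 12*l - 4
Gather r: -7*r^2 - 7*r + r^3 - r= r^3 - 7*r^2 - 8*r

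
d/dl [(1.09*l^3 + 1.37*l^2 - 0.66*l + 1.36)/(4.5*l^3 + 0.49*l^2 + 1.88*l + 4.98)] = (-5.6309*l^4 + 10.0384*l^3 + 0.823599999999999*l^2 + 12.3124*l - 5.8436)/(20.25*l^6 + 4.41*l^5 + 17.1601*l^4 + 46.6624*l^3 + 8.4148*l^2 + 18.7248*l + 24.8004)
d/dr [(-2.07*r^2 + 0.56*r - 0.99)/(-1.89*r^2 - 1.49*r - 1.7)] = (4.1427*r^2 + 3.2958*r - 2.4271)/(3.5721*r^4 + 5.6322*r^3 + 8.6461*r^2 + 5.066*r + 2.89)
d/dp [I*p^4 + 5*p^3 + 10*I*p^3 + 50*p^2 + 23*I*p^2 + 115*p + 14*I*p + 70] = 4*I*p^3 + p^2*(15 + 30*I) + p*(100 + 46*I) + 115 + 14*I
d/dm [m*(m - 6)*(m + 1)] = 3*m^2 - 10*m - 6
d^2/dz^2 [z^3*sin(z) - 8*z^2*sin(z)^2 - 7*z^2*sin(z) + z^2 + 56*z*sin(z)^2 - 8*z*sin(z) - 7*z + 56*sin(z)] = -z^3*sin(z) + 7*z^2*sin(z) + 6*z^2*cos(z) - 16*z^2*cos(2*z) + 14*z*sin(z) - 32*z*sin(2*z) - 28*z*cos(z) + 112*z*cos(2*z) - 70*sin(z) + 112*sin(2*z) - 16*cos(z) + 8*cos(2*z) - 6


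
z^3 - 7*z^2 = z^2*(z - 7)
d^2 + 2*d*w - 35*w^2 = (d - 5*w)*(d + 7*w)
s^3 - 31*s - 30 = (s - 6)*(s + 1)*(s + 5)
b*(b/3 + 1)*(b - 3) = b^3/3 - 3*b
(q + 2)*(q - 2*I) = q^2 + 2*q - 2*I*q - 4*I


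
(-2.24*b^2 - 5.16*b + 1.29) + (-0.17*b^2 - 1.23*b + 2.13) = -2.41*b^2 - 6.39*b + 3.42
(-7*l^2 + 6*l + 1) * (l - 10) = -7*l^3 + 76*l^2 - 59*l - 10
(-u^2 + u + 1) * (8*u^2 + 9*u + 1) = -8*u^4 - u^3 + 16*u^2 + 10*u + 1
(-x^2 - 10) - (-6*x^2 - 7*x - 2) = 5*x^2 + 7*x - 8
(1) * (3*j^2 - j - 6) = 3*j^2 - j - 6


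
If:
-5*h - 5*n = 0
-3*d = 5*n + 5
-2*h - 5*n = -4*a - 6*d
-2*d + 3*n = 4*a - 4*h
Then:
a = 15/32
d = -5/8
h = 5/8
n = -5/8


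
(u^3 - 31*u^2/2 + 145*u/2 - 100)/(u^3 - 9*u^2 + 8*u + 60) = (u^2 - 21*u/2 + 20)/(u^2 - 4*u - 12)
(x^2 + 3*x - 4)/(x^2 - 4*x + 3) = (x + 4)/(x - 3)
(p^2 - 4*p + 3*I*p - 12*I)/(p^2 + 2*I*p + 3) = (p - 4)/(p - I)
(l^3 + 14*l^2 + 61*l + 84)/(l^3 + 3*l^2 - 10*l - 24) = (l^2 + 10*l + 21)/(l^2 - l - 6)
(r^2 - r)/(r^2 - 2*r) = (r - 1)/(r - 2)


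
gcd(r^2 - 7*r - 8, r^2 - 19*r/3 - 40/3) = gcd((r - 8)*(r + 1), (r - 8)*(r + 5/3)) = r - 8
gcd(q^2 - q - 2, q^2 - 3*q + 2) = q - 2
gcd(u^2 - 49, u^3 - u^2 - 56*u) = u + 7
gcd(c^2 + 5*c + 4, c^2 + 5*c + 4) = c^2 + 5*c + 4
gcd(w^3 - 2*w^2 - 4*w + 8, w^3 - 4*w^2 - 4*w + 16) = w^2 - 4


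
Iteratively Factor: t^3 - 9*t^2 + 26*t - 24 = (t - 4)*(t^2 - 5*t + 6) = (t - 4)*(t - 2)*(t - 3)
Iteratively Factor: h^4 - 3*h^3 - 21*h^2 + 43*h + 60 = (h + 1)*(h^3 - 4*h^2 - 17*h + 60) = (h + 1)*(h + 4)*(h^2 - 8*h + 15) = (h - 5)*(h + 1)*(h + 4)*(h - 3)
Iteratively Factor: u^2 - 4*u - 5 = (u - 5)*(u + 1)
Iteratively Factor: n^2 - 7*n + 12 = (n - 4)*(n - 3)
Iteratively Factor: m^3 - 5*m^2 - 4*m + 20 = (m + 2)*(m^2 - 7*m + 10) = (m - 2)*(m + 2)*(m - 5)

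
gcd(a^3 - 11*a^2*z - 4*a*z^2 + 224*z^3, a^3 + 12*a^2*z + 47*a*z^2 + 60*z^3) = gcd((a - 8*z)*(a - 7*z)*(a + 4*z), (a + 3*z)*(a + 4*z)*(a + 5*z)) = a + 4*z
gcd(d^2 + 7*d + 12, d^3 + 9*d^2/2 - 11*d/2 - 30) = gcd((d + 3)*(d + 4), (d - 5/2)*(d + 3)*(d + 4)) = d^2 + 7*d + 12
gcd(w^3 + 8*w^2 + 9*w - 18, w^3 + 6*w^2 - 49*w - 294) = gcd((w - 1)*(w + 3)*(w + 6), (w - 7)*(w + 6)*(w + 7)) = w + 6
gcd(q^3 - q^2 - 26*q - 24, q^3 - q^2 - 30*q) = q - 6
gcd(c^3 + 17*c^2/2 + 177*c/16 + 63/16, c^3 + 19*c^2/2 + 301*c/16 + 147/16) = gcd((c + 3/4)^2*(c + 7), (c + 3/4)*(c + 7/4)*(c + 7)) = c^2 + 31*c/4 + 21/4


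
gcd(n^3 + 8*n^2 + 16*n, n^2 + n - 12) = n + 4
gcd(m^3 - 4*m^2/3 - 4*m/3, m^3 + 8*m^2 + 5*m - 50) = m - 2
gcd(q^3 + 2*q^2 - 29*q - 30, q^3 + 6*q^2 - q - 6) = q^2 + 7*q + 6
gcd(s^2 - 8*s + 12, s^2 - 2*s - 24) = s - 6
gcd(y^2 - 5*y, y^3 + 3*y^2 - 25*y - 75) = y - 5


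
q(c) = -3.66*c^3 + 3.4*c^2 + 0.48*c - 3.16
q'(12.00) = -1499.04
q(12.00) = -5832.28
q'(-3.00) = -118.74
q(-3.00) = 124.82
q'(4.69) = -209.15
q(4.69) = -303.69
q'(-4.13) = -214.89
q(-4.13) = 310.68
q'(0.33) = 1.53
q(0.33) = -2.76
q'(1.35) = -10.35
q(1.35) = -5.32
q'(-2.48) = -83.92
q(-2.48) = 72.39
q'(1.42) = -12.00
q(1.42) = -6.10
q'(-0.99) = -17.01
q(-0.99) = 3.25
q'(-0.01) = 0.41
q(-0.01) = -3.16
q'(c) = -10.98*c^2 + 6.8*c + 0.48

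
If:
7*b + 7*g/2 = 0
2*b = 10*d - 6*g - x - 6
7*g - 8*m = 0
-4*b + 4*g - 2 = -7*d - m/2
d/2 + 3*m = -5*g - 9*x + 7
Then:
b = 1312/9005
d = 4986/9005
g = -2624/9005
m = -2296/9005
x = 1790/1801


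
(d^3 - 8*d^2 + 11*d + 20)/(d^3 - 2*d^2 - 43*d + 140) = (d + 1)/(d + 7)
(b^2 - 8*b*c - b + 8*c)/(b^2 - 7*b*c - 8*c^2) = (b - 1)/(b + c)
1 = 1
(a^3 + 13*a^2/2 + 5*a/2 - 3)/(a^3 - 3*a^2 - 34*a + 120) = (2*a^2 + a - 1)/(2*(a^2 - 9*a + 20))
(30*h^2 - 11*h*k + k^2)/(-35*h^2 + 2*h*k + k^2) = (-6*h + k)/(7*h + k)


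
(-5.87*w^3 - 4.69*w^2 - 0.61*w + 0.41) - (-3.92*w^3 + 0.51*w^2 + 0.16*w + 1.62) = -1.95*w^3 - 5.2*w^2 - 0.77*w - 1.21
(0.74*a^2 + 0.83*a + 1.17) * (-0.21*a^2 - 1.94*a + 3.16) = -0.1554*a^4 - 1.6099*a^3 + 0.4825*a^2 + 0.353*a + 3.6972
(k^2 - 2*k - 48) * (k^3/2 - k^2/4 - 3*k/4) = k^5/2 - 5*k^4/4 - 97*k^3/4 + 27*k^2/2 + 36*k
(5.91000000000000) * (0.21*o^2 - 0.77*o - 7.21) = 1.2411*o^2 - 4.5507*o - 42.6111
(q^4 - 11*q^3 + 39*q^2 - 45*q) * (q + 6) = q^5 - 5*q^4 - 27*q^3 + 189*q^2 - 270*q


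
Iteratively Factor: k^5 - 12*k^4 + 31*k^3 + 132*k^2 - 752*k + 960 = (k + 4)*(k^4 - 16*k^3 + 95*k^2 - 248*k + 240) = (k - 3)*(k + 4)*(k^3 - 13*k^2 + 56*k - 80) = (k - 4)*(k - 3)*(k + 4)*(k^2 - 9*k + 20) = (k - 5)*(k - 4)*(k - 3)*(k + 4)*(k - 4)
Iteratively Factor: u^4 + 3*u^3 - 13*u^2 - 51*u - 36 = (u + 1)*(u^3 + 2*u^2 - 15*u - 36) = (u + 1)*(u + 3)*(u^2 - u - 12) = (u + 1)*(u + 3)^2*(u - 4)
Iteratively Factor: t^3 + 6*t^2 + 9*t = (t + 3)*(t^2 + 3*t) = (t + 3)^2*(t)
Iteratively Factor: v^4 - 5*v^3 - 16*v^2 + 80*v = (v + 4)*(v^3 - 9*v^2 + 20*v) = (v - 4)*(v + 4)*(v^2 - 5*v) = v*(v - 4)*(v + 4)*(v - 5)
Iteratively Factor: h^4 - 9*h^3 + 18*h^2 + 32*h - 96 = (h - 4)*(h^3 - 5*h^2 - 2*h + 24) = (h - 4)*(h - 3)*(h^2 - 2*h - 8) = (h - 4)^2*(h - 3)*(h + 2)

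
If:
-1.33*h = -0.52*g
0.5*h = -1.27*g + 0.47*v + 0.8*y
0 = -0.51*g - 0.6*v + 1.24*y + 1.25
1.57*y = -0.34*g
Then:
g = 0.44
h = 0.17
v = 1.52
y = -0.09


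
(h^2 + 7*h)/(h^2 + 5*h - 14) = h/(h - 2)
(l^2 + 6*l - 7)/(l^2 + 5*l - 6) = (l + 7)/(l + 6)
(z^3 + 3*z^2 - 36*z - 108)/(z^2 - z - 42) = (z^2 - 3*z - 18)/(z - 7)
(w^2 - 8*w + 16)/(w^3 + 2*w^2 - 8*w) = (w^2 - 8*w + 16)/(w*(w^2 + 2*w - 8))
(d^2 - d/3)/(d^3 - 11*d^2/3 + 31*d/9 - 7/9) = 3*d/(3*d^2 - 10*d + 7)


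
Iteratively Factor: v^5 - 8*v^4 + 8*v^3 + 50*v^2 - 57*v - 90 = (v - 3)*(v^4 - 5*v^3 - 7*v^2 + 29*v + 30) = (v - 5)*(v - 3)*(v^3 - 7*v - 6) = (v - 5)*(v - 3)*(v + 2)*(v^2 - 2*v - 3) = (v - 5)*(v - 3)*(v + 1)*(v + 2)*(v - 3)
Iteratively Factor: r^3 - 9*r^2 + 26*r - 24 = (r - 4)*(r^2 - 5*r + 6) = (r - 4)*(r - 3)*(r - 2)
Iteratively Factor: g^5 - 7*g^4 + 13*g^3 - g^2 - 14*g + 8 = (g - 1)*(g^4 - 6*g^3 + 7*g^2 + 6*g - 8) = (g - 4)*(g - 1)*(g^3 - 2*g^2 - g + 2) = (g - 4)*(g - 1)^2*(g^2 - g - 2) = (g - 4)*(g - 1)^2*(g + 1)*(g - 2)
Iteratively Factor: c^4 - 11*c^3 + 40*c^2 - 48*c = (c - 4)*(c^3 - 7*c^2 + 12*c) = (c - 4)^2*(c^2 - 3*c) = (c - 4)^2*(c - 3)*(c)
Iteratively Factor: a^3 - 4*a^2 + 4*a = (a)*(a^2 - 4*a + 4) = a*(a - 2)*(a - 2)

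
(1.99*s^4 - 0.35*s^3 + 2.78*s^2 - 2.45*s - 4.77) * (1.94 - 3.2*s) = -6.368*s^5 + 4.9806*s^4 - 9.575*s^3 + 13.2332*s^2 + 10.511*s - 9.2538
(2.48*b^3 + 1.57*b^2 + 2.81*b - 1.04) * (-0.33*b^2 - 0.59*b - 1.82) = -0.8184*b^5 - 1.9813*b^4 - 6.3672*b^3 - 4.1721*b^2 - 4.5006*b + 1.8928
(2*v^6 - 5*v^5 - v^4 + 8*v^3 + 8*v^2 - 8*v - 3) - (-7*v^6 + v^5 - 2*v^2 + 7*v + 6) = 9*v^6 - 6*v^5 - v^4 + 8*v^3 + 10*v^2 - 15*v - 9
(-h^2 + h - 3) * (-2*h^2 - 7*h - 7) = 2*h^4 + 5*h^3 + 6*h^2 + 14*h + 21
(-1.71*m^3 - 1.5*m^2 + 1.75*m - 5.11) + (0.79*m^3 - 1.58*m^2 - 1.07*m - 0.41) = -0.92*m^3 - 3.08*m^2 + 0.68*m - 5.52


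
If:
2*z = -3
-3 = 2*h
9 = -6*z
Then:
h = -3/2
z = -3/2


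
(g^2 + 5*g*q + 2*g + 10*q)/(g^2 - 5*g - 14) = (g + 5*q)/(g - 7)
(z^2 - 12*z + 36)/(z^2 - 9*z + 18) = (z - 6)/(z - 3)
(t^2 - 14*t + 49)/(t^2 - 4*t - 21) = (t - 7)/(t + 3)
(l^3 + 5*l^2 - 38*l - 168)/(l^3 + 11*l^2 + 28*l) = (l - 6)/l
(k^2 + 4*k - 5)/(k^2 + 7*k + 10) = (k - 1)/(k + 2)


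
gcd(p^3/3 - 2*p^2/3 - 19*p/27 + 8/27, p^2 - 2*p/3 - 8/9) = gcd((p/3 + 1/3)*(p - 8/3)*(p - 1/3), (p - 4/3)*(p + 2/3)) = 1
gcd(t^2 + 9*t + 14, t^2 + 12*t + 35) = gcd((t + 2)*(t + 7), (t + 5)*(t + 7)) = t + 7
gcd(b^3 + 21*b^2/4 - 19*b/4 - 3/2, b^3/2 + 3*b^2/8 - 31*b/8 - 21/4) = 1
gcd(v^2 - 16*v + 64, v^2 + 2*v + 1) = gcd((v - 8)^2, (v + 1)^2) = 1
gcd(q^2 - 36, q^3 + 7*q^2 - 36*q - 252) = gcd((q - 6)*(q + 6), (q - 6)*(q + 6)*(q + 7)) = q^2 - 36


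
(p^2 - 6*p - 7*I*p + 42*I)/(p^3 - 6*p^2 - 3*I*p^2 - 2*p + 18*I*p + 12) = (p - 7*I)/(p^2 - 3*I*p - 2)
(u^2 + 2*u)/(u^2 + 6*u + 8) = u/(u + 4)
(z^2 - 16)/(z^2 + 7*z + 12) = (z - 4)/(z + 3)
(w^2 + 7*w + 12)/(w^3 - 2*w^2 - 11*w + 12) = (w + 4)/(w^2 - 5*w + 4)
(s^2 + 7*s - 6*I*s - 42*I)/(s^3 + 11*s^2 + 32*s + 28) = (s - 6*I)/(s^2 + 4*s + 4)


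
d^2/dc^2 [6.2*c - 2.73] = 0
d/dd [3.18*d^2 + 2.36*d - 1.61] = 6.36*d + 2.36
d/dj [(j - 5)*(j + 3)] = 2*j - 2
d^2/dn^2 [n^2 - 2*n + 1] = 2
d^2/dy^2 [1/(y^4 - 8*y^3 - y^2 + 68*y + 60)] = 2*((-6*y^2 + 24*y + 1)*(y^4 - 8*y^3 - y^2 + 68*y + 60) + 4*(2*y^3 - 12*y^2 - y + 34)^2)/(y^4 - 8*y^3 - y^2 + 68*y + 60)^3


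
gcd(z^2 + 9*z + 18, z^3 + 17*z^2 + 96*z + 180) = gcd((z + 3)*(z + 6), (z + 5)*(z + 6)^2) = z + 6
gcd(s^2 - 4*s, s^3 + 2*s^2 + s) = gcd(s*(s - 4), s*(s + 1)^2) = s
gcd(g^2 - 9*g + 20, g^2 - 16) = g - 4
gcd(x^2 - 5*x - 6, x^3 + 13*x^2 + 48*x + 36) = x + 1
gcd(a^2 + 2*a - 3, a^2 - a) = a - 1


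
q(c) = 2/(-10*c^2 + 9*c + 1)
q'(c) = 2*(20*c - 9)/(-10*c^2 + 9*c + 1)^2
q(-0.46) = -0.38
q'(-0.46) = -1.32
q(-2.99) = -0.02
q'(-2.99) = -0.01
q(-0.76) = -0.17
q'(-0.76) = -0.36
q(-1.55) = -0.05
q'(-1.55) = -0.06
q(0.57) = 0.69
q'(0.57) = 0.58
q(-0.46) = -0.38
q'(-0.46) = -1.32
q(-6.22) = -0.00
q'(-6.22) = -0.00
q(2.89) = -0.04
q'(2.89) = 0.03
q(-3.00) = -0.02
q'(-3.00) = -0.01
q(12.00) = 0.00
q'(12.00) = 0.00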